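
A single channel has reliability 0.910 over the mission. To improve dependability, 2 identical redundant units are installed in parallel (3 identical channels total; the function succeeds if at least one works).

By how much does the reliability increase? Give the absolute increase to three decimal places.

0.089

R_before = 0.910
R_after = 1 − (1 − 0.910)^3 = 0.999
ΔR = 0.999 − 0.910 = 0.089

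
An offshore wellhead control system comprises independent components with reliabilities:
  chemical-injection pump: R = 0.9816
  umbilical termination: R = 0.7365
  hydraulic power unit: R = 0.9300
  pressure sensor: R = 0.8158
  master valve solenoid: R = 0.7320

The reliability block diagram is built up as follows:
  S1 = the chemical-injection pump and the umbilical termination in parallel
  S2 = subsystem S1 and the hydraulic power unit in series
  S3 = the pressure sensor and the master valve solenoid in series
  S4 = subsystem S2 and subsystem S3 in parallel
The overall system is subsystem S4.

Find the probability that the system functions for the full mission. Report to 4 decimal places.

0.9700

Parallel (chemical-injection pump and umbilical termination): 1 − (1 − 0.981600)(1 − 0.736500) = 0.995152
Series ([0.995152] and hydraulic power unit): 0.995152 × 0.930000 = 0.925491
Series (pressure sensor and master valve solenoid): 0.815800 × 0.732000 = 0.597166
Parallel ([0.925491] and [0.597166]): 1 − (1 − 0.925491)(1 − 0.597166) = 0.9700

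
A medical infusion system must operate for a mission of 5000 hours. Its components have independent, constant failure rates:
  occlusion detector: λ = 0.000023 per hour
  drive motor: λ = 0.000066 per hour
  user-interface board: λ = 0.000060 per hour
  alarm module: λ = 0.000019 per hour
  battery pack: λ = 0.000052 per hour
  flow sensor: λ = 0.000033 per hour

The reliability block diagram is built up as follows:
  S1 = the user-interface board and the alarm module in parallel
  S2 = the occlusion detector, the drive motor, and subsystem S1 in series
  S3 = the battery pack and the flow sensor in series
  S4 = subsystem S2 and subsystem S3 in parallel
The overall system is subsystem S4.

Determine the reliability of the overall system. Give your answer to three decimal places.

0.870

R(occlusion detector) = exp(−0.000023 × 5000) = 0.89137
R(drive motor) = exp(−0.000066 × 5000) = 0.71892
R(user-interface board) = exp(−0.000060 × 5000) = 0.74082
R(alarm module) = exp(−0.000019 × 5000) = 0.90937
R(battery pack) = exp(−0.000052 × 5000) = 0.77105
R(flow sensor) = exp(−0.000033 × 5000) = 0.84789
Parallel (user-interface board and alarm module): 1 − (1 − 0.74082)(1 − 0.90937) = 0.97651
Series (occlusion detector, drive motor, and [0.97651]): 0.89137 × 0.71892 × 0.97651 = 0.62577
Series (battery pack and flow sensor): 0.77105 × 0.84789 = 0.65377
Parallel ([0.62577] and [0.65377]): 1 − (1 − 0.62577)(1 − 0.65377) = 0.870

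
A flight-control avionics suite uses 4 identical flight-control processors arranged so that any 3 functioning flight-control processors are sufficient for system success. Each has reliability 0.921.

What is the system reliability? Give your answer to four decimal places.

R = Σ_{i=3}^{4} C(4,i) p^i (1−p)^{4−i} with p = 0.921
C(4,3)·0.921^3·0.079^1 = 0.246869
C(4,4)·0.921^4·0.079^0 = 0.719513
Sum = 0.9664

0.9664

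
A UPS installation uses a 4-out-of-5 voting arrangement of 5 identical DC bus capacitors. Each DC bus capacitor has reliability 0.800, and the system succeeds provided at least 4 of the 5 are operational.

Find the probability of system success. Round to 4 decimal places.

0.7373

R = Σ_{i=4}^{5} C(5,i) p^i (1−p)^{5−i} with p = 0.800
C(5,4)·0.800^4·0.200^1 = 0.409600
C(5,5)·0.800^5·0.200^0 = 0.327680
Sum = 0.7373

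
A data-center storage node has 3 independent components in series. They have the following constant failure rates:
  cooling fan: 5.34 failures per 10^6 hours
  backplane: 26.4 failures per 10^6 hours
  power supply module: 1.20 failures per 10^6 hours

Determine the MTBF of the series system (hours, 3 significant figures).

Series of exponential components: λ_sys = Σ λ_i
λ_sys = 0.00000534 + 0.0000264 + 0.00000120 = 3.2940e-05 /h
MTBF = 1 / λ_sys = 30400 h

30400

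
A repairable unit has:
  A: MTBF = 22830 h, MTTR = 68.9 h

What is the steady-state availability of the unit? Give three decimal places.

0.997

A(A) = MTBF/(MTBF+MTTR) = 22830/(22830+68.9) = 0.997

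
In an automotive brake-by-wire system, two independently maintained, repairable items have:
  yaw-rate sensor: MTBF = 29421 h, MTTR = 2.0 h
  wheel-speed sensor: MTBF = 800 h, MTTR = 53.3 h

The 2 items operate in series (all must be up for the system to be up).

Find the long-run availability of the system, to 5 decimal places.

A(yaw-rate sensor) = MTBF/(MTBF+MTTR) = 29421/(29421+2.0) = 0.999932
A(wheel-speed sensor) = MTBF/(MTBF+MTTR) = 800/(800+53.3) = 0.937537
Series availability: 0.999932 × 0.937537 = 0.93747

0.93747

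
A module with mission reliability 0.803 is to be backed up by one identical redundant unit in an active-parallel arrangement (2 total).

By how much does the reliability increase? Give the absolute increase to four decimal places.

R_before = 0.803
R_after = 1 − (1 − 0.803)^2 = 0.9612
ΔR = 0.9612 − 0.803 = 0.1582

0.1582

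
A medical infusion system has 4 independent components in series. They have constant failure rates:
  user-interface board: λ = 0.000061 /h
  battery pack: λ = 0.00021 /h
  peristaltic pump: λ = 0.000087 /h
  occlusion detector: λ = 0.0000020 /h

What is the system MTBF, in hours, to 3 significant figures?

2780

Series of exponential components: λ_sys = Σ λ_i
λ_sys = 0.000061 + 0.00021 + 0.000087 + 0.0000020 = 3.6000e-04 /h
MTBF = 1 / λ_sys = 2780 h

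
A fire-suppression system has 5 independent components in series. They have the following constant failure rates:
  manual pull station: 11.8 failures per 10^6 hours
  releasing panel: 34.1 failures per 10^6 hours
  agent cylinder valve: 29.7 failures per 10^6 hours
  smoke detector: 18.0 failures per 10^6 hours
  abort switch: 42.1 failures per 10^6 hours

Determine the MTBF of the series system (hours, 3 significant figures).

7370

Series of exponential components: λ_sys = Σ λ_i
λ_sys = 0.0000118 + 0.0000341 + 0.0000297 + 0.0000180 + 0.0000421 = 1.3570e-04 /h
MTBF = 1 / λ_sys = 7370 h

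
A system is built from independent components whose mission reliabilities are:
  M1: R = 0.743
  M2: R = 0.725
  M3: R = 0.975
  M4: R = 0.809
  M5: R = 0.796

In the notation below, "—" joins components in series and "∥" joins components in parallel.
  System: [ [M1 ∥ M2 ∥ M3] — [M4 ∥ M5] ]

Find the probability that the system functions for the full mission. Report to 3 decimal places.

0.959

Parallel (M1, M2, and M3): 1 − (1 − 0.74300)(1 − 0.72500)(1 − 0.97500) = 0.99823
Parallel (M4 and M5): 1 − (1 − 0.80900)(1 − 0.79600) = 0.96104
Series ([0.99823] and [0.96104]): 0.99823 × 0.96104 = 0.959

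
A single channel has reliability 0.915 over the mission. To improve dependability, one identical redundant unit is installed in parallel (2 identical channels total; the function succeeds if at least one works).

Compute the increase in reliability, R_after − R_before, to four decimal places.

R_before = 0.915
R_after = 1 − (1 − 0.915)^2 = 0.9928
ΔR = 0.9928 − 0.915 = 0.0778

0.0778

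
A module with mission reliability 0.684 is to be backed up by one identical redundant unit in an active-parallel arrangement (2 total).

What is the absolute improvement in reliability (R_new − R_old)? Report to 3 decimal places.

R_before = 0.684
R_after = 1 − (1 − 0.684)^2 = 0.900
ΔR = 0.900 − 0.684 = 0.216

0.216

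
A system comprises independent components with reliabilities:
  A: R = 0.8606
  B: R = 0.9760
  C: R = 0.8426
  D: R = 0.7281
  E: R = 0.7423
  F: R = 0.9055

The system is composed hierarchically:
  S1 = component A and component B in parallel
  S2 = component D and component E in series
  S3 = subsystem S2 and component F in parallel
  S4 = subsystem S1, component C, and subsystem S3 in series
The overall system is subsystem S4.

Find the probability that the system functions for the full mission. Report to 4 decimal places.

0.8033

Parallel (A and B): 1 − (1 − 0.860600)(1 − 0.976000) = 0.996654
Series (D and E): 0.728100 × 0.742300 = 0.540469
Parallel ([0.540469] and F): 1 − (1 − 0.540469)(1 − 0.905500) = 0.956574
Series ([0.996654], C, and [0.956574]): 0.996654 × 0.842600 × 0.956574 = 0.8033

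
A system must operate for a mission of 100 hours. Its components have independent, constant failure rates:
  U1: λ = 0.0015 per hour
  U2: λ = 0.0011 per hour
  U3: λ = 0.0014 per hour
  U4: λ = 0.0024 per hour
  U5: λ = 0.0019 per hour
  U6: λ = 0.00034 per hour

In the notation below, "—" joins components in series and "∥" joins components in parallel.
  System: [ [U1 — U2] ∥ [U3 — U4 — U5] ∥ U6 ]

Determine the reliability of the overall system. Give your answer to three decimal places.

0.997

R(U1) = exp(−0.0015 × 100) = 0.86071
R(U2) = exp(−0.0011 × 100) = 0.89583
R(U3) = exp(−0.0014 × 100) = 0.86936
R(U4) = exp(−0.0024 × 100) = 0.78663
R(U5) = exp(−0.0019 × 100) = 0.82696
R(U6) = exp(−0.00034 × 100) = 0.96657
Series (U1 and U2): 0.86071 × 0.89583 = 0.77105
Series (U3, U4, and U5): 0.86936 × 0.78663 × 0.82696 = 0.56553
Parallel ([0.77105], [0.56553], and U6): 1 − (1 − 0.77105)(1 − 0.56553)(1 − 0.96657) = 0.997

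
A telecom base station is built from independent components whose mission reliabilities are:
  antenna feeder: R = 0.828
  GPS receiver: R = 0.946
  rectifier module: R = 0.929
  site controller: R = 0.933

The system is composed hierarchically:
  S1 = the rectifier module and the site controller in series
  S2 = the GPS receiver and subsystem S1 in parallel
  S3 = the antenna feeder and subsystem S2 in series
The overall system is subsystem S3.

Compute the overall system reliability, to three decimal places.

0.822

Series (rectifier module and site controller): 0.92900 × 0.93300 = 0.86676
Parallel (GPS receiver and [0.86676]): 1 − (1 − 0.94600)(1 − 0.86676) = 0.99281
Series (antenna feeder and [0.99281]): 0.82800 × 0.99281 = 0.822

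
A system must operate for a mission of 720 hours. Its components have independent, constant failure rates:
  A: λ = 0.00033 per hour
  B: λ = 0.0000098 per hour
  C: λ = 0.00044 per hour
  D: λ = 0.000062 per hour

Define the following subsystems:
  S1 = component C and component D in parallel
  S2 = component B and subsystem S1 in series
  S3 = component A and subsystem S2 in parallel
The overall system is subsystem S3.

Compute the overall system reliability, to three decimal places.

R(A) = exp(−0.00033 × 720) = 0.78852
R(B) = exp(−0.0000098 × 720) = 0.99297
R(C) = exp(−0.00044 × 720) = 0.72848
R(D) = exp(−0.000062 × 720) = 0.95634
Parallel (C and D): 1 − (1 − 0.72848)(1 − 0.95634) = 0.98815
Series (B and [0.98815]): 0.99297 × 0.98815 = 0.98120
Parallel (A and [0.98120]): 1 − (1 − 0.78852)(1 − 0.98120) = 0.996

0.996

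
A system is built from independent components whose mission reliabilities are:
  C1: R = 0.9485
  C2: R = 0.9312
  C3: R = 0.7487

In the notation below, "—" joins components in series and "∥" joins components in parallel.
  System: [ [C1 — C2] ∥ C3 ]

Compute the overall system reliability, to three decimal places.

Series (C1 and C2): 0.94850 × 0.93120 = 0.88324
Parallel ([0.88324] and C3): 1 − (1 − 0.88324)(1 − 0.74870) = 0.971

0.971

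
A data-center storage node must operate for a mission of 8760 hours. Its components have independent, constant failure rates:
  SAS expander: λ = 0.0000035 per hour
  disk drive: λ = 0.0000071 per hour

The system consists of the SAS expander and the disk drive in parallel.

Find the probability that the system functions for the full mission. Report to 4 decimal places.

R(SAS expander) = exp(−0.0000035 × 8760) = 0.969805
R(disk drive) = exp(−0.0000071 × 8760) = 0.939699
Parallel (SAS expander and disk drive): 1 − (1 − 0.969805)(1 − 0.939699) = 0.9982

0.9982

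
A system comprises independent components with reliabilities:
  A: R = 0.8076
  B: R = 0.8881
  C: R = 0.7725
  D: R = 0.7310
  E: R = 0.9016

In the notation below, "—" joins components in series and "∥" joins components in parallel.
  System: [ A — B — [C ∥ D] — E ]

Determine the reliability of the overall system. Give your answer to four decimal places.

Parallel (C and D): 1 − (1 − 0.772500)(1 − 0.731000) = 0.938803
Series (A, B, [0.938803], and E): 0.807600 × 0.888100 × 0.938803 × 0.901600 = 0.6071

0.6071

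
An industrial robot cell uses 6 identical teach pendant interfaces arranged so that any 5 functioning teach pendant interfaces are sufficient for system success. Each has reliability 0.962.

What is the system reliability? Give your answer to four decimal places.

0.9804

R = Σ_{i=5}^{6} C(6,i) p^i (1−p)^{6−i} with p = 0.962
C(6,5)·0.962^5·0.038^1 = 0.187850
C(6,6)·0.962^6·0.038^0 = 0.792593
Sum = 0.9804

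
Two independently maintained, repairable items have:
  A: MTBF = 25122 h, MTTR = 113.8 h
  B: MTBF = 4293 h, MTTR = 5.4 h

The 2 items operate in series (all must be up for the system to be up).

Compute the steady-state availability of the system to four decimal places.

A(A) = MTBF/(MTBF+MTTR) = 25122/(25122+113.8) = 0.995491
A(B) = MTBF/(MTBF+MTTR) = 4293/(4293+5.4) = 0.998744
Series availability: 0.995491 × 0.998744 = 0.9942

0.9942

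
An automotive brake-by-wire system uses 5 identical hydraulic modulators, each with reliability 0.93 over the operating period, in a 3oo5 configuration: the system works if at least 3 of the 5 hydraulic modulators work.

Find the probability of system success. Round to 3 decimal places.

0.997

R = Σ_{i=3}^{5} C(5,i) p^i (1−p)^{5−i} with p = 0.93
C(5,3)·0.93^3·0.07^2 = 0.03941
C(5,4)·0.93^4·0.07^1 = 0.26182
C(5,5)·0.93^5·0.07^0 = 0.69569
Sum = 0.997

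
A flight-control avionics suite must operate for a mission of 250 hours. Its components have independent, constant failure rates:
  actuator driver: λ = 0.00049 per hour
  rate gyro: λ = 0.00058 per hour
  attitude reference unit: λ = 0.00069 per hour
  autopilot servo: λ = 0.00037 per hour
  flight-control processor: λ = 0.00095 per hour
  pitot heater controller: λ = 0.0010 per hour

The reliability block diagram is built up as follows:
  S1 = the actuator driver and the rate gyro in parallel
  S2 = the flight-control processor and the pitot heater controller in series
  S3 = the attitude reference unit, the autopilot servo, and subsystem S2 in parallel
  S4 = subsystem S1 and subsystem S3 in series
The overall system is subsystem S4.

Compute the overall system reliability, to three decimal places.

0.979

R(actuator driver) = exp(−0.00049 × 250) = 0.88471
R(rate gyro) = exp(−0.00058 × 250) = 0.86502
R(attitude reference unit) = exp(−0.00069 × 250) = 0.84156
R(autopilot servo) = exp(−0.00037 × 250) = 0.91165
R(flight-control processor) = exp(−0.00095 × 250) = 0.78860
R(pitot heater controller) = exp(−0.0010 × 250) = 0.77880
Parallel (actuator driver and rate gyro): 1 − (1 − 0.88471)(1 − 0.86502) = 0.98444
Series (flight-control processor and pitot heater controller): 0.78860 × 0.77880 = 0.61416
Parallel (attitude reference unit, autopilot servo, and [0.61416]): 1 − (1 − 0.84156)(1 − 0.91165)(1 − 0.61416) = 0.99460
Series ([0.98444] and [0.99460]): 0.98444 × 0.99460 = 0.979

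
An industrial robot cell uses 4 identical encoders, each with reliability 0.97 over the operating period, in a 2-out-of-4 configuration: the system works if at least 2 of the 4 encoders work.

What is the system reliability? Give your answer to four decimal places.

R = Σ_{i=2}^{4} C(4,i) p^i (1−p)^{4−i} with p = 0.97
C(4,2)·0.97^2·0.03^2 = 0.005081
C(4,3)·0.97^3·0.03^1 = 0.109521
C(4,4)·0.97^4·0.03^0 = 0.885293
Sum = 0.9999

0.9999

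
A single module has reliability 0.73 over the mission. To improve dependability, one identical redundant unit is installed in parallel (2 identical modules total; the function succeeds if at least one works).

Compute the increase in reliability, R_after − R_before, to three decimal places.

0.197

R_before = 0.73
R_after = 1 − (1 − 0.73)^2 = 0.927
ΔR = 0.927 − 0.73 = 0.197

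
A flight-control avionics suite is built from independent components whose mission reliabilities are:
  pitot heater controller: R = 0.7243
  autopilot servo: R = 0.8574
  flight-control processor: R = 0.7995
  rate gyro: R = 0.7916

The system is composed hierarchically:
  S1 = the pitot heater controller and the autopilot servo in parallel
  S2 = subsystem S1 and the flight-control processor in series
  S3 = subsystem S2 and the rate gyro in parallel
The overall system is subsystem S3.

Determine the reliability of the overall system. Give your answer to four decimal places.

Parallel (pitot heater controller and autopilot servo): 1 − (1 − 0.724300)(1 − 0.857400) = 0.960685
Series ([0.960685] and flight-control processor): 0.960685 × 0.799500 = 0.768068
Parallel ([0.768068] and rate gyro): 1 − (1 − 0.768068)(1 − 0.791600) = 0.9517

0.9517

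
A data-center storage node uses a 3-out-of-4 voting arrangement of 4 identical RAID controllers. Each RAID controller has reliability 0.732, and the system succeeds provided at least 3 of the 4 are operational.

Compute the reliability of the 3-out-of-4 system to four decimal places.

R = Σ_{i=3}^{4} C(4,i) p^i (1−p)^{4−i} with p = 0.732
C(4,3)·0.732^3·0.268^1 = 0.420463
C(4,4)·0.732^4·0.268^0 = 0.287107
Sum = 0.7076

0.7076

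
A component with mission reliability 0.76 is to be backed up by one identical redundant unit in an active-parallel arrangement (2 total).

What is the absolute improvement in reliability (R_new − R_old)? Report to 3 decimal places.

R_before = 0.76
R_after = 1 − (1 − 0.76)^2 = 0.942
ΔR = 0.942 − 0.76 = 0.182

0.182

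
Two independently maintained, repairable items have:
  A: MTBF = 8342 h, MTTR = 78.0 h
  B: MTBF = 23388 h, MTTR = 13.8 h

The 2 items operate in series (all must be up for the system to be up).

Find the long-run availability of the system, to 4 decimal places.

A(A) = MTBF/(MTBF+MTTR) = 8342/(8342+78.0) = 0.990736
A(B) = MTBF/(MTBF+MTTR) = 23388/(23388+13.8) = 0.999410
Series availability: 0.990736 × 0.999410 = 0.9902

0.9902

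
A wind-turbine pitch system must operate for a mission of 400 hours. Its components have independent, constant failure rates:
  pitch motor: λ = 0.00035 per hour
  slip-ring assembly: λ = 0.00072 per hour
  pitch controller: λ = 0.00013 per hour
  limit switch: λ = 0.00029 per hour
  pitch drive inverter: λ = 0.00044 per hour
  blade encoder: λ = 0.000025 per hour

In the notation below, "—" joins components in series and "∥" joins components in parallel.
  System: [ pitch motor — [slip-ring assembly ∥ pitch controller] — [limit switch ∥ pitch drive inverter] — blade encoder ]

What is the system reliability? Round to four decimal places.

0.8348

R(pitch motor) = exp(−0.00035 × 400) = 0.869358
R(slip-ring assembly) = exp(−0.00072 × 400) = 0.749762
R(pitch controller) = exp(−0.00013 × 400) = 0.949329
R(limit switch) = exp(−0.00029 × 400) = 0.890475
R(pitch drive inverter) = exp(−0.00044 × 400) = 0.838618
R(blade encoder) = exp(−0.000025 × 400) = 0.990050
Parallel (slip-ring assembly and pitch controller): 1 − (1 − 0.749762)(1 − 0.949329) = 0.987320
Parallel (limit switch and pitch drive inverter): 1 − (1 − 0.890475)(1 − 0.838618) = 0.982325
Series (pitch motor, [0.987320], [0.982325], and blade encoder): 0.869358 × 0.987320 × 0.982325 × 0.990050 = 0.8348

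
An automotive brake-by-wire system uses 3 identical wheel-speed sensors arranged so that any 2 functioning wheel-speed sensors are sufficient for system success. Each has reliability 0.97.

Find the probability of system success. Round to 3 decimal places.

0.997

R = Σ_{i=2}^{3} C(3,i) p^i (1−p)^{3−i} with p = 0.97
C(3,2)·0.97^2·0.03^1 = 0.08468
C(3,3)·0.97^3·0.03^0 = 0.91267
Sum = 0.997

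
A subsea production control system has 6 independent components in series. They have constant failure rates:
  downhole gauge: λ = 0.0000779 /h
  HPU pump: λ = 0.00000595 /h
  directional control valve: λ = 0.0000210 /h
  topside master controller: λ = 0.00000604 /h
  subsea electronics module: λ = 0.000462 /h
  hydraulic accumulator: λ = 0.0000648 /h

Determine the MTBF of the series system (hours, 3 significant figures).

Series of exponential components: λ_sys = Σ λ_i
λ_sys = 0.0000779 + 0.00000595 + 0.0000210 + 0.00000604 + 0.000462 + 0.0000648 = 6.3769e-04 /h
MTBF = 1 / λ_sys = 1570 h

1570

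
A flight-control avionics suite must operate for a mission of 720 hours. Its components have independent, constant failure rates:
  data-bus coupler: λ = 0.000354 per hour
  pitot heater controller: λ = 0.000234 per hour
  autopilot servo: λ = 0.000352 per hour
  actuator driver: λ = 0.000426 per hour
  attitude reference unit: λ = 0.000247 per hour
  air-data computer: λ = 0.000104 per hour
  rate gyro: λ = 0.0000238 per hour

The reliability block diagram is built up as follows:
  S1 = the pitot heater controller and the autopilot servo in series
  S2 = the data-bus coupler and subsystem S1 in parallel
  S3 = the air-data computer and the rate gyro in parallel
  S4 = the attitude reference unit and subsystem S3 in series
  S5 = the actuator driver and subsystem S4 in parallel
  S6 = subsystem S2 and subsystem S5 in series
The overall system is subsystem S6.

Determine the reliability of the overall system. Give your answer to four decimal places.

R(data-bus coupler) = exp(−0.000354 × 720) = 0.775009
R(pitot heater controller) = exp(−0.000234 × 720) = 0.844948
R(autopilot servo) = exp(−0.000352 × 720) = 0.776126
R(actuator driver) = exp(−0.000426 × 720) = 0.735857
R(attitude reference unit) = exp(−0.000247 × 720) = 0.837076
R(air-data computer) = exp(−0.000104 × 720) = 0.927855
R(rate gyro) = exp(−0.0000238 × 720) = 0.983010
Series (pitot heater controller and autopilot servo): 0.844948 × 0.776126 = 0.655786
Parallel (data-bus coupler and [0.655786]): 1 − (1 − 0.775009)(1 − 0.655786) = 0.922555
Parallel (air-data computer and rate gyro): 1 − (1 − 0.927855)(1 − 0.983010) = 0.998774
Series (attitude reference unit and [0.998774]): 0.837076 × 0.998774 = 0.836050
Parallel (actuator driver and [0.836050]): 1 − (1 − 0.735857)(1 − 0.836050) = 0.956694
Series ([0.922555] and [0.956694]): 0.922555 × 0.956694 = 0.8826

0.8826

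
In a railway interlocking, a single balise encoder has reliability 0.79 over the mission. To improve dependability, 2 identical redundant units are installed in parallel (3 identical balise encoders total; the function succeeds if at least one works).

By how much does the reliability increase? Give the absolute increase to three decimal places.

0.201

R_before = 0.79
R_after = 1 − (1 − 0.79)^3 = 0.991
ΔR = 0.991 − 0.79 = 0.201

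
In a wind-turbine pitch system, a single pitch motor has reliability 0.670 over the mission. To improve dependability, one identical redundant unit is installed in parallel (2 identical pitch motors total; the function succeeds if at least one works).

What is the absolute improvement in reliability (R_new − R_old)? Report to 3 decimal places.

0.221

R_before = 0.670
R_after = 1 − (1 − 0.670)^2 = 0.891
ΔR = 0.891 − 0.670 = 0.221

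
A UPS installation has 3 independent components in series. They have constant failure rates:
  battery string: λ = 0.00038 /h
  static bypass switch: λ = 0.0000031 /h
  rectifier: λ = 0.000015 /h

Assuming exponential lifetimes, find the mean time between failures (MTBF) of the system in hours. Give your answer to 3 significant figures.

Series of exponential components: λ_sys = Σ λ_i
λ_sys = 0.00038 + 0.0000031 + 0.000015 = 3.9810e-04 /h
MTBF = 1 / λ_sys = 2510 h

2510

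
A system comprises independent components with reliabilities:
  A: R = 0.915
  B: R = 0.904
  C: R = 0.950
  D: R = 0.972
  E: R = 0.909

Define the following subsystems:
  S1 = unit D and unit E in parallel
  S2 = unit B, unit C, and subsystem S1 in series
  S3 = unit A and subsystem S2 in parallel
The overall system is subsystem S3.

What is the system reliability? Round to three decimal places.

Parallel (D and E): 1 − (1 − 0.97200)(1 − 0.90900) = 0.99745
Series (B, C, and [0.99745]): 0.90400 × 0.95000 × 0.99745 = 0.85661
Parallel (A and [0.85661]): 1 − (1 − 0.91500)(1 − 0.85661) = 0.988

0.988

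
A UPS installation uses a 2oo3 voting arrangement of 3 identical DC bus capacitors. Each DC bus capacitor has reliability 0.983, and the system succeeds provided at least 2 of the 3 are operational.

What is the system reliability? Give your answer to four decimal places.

R = Σ_{i=2}^{3} C(3,i) p^i (1−p)^{3−i} with p = 0.983
C(3,2)·0.983^2·0.017^1 = 0.049281
C(3,3)·0.983^3·0.017^0 = 0.949862
Sum = 0.9991

0.9991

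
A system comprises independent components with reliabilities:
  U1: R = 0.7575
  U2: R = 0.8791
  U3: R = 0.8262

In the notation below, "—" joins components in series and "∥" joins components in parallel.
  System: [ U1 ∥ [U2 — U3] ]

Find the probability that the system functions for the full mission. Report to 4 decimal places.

Series (U2 and U3): 0.879100 × 0.826200 = 0.726312
Parallel (U1 and [0.726312]): 1 − (1 − 0.757500)(1 − 0.726312) = 0.9336

0.9336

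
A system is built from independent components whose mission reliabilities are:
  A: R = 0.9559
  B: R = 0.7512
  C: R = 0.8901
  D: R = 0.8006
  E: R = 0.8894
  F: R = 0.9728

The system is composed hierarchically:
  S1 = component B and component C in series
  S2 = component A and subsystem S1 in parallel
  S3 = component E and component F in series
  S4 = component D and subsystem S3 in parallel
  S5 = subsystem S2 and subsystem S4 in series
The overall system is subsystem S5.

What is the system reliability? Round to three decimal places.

0.959

Series (B and C): 0.75120 × 0.89010 = 0.66864
Parallel (A and [0.66864]): 1 − (1 − 0.95590)(1 − 0.66864) = 0.98539
Series (E and F): 0.88940 × 0.97280 = 0.86521
Parallel (D and [0.86521]): 1 − (1 − 0.80060)(1 − 0.86521) = 0.97312
Series ([0.98539] and [0.97312]): 0.98539 × 0.97312 = 0.959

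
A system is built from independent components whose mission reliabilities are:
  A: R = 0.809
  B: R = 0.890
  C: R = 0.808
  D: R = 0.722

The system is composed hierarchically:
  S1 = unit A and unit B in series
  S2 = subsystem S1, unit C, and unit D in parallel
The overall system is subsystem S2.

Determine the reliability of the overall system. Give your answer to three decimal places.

Series (A and B): 0.80900 × 0.89000 = 0.72001
Parallel ([0.72001], C, and D): 1 − (1 − 0.72001)(1 − 0.80800)(1 − 0.72200) = 0.985

0.985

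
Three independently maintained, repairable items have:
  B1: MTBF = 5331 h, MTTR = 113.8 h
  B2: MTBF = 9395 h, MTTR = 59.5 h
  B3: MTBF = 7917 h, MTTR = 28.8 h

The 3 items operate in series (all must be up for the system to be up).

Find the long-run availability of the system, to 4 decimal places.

A(B1) = MTBF/(MTBF+MTTR) = 5331/(5331+113.8) = 0.979099
A(B2) = MTBF/(MTBF+MTTR) = 9395/(9395+59.5) = 0.993707
A(B3) = MTBF/(MTBF+MTTR) = 7917/(7917+28.8) = 0.996375
Series availability: 0.979099 × 0.993707 × 0.996375 = 0.9694

0.9694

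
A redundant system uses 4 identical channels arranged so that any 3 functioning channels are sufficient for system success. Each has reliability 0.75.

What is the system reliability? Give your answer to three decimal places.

0.738

R = Σ_{i=3}^{4} C(4,i) p^i (1−p)^{4−i} with p = 0.75
C(4,3)·0.75^3·0.25^1 = 0.42188
C(4,4)·0.75^4·0.25^0 = 0.31641
Sum = 0.738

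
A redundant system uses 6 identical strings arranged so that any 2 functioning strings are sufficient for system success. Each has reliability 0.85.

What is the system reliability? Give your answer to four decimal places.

0.9996

R = Σ_{i=2}^{6} C(6,i) p^i (1−p)^{6−i} with p = 0.85
C(6,2)·0.85^2·0.15^4 = 0.005486
C(6,3)·0.85^3·0.15^3 = 0.041453
C(6,4)·0.85^4·0.15^2 = 0.176177
C(6,5)·0.85^5·0.15^1 = 0.399335
C(6,6)·0.85^6·0.15^0 = 0.377150
Sum = 0.9996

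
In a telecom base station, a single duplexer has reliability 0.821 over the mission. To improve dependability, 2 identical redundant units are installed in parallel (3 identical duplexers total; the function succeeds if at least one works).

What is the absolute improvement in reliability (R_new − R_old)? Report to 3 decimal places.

R_before = 0.821
R_after = 1 − (1 − 0.821)^3 = 0.994
ΔR = 0.994 − 0.821 = 0.173

0.173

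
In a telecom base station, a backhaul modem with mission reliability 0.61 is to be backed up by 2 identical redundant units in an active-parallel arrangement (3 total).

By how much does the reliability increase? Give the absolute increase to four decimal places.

0.3307

R_before = 0.61
R_after = 1 − (1 − 0.61)^3 = 0.9407
ΔR = 0.9407 − 0.61 = 0.3307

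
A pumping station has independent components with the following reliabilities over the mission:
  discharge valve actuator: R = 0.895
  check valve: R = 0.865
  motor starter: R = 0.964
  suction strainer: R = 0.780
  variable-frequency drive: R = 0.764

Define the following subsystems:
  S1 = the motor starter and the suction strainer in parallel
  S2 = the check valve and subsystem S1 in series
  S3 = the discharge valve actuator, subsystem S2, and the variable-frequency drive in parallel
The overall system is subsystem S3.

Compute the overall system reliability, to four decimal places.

Parallel (motor starter and suction strainer): 1 − (1 − 0.964000)(1 − 0.780000) = 0.992080
Series (check valve and [0.992080]): 0.865000 × 0.992080 = 0.858149
Parallel (discharge valve actuator, [0.858149], and variable-frequency drive): 1 − (1 − 0.895000)(1 − 0.858149)(1 − 0.764000) = 0.9965

0.9965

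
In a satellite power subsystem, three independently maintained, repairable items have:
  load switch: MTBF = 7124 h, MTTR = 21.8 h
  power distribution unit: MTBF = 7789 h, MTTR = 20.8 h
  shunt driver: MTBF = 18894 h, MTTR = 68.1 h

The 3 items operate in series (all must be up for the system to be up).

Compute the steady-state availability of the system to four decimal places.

A(load switch) = MTBF/(MTBF+MTTR) = 7124/(7124+21.8) = 0.996949
A(power distribution unit) = MTBF/(MTBF+MTTR) = 7789/(7789+20.8) = 0.997337
A(shunt driver) = MTBF/(MTBF+MTTR) = 18894/(18894+68.1) = 0.996409
Series availability: 0.996949 × 0.997337 × 0.996409 = 0.9907

0.9907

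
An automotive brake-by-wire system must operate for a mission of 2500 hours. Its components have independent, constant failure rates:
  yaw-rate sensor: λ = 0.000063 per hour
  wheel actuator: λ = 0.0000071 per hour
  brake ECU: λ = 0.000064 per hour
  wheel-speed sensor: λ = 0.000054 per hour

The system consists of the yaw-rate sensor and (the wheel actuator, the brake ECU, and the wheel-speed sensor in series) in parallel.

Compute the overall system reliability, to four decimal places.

R(yaw-rate sensor) = exp(−0.000063 × 2500) = 0.854277
R(wheel actuator) = exp(−0.0000071 × 2500) = 0.982407
R(brake ECU) = exp(−0.000064 × 2500) = 0.852144
R(wheel-speed sensor) = exp(−0.000054 × 2500) = 0.873716
Series (wheel actuator, brake ECU, and wheel-speed sensor): 0.982407 × 0.852144 × 0.873716 = 0.731433
Parallel (yaw-rate sensor and [0.731433]): 1 − (1 − 0.854277)(1 − 0.731433) = 0.9609

0.9609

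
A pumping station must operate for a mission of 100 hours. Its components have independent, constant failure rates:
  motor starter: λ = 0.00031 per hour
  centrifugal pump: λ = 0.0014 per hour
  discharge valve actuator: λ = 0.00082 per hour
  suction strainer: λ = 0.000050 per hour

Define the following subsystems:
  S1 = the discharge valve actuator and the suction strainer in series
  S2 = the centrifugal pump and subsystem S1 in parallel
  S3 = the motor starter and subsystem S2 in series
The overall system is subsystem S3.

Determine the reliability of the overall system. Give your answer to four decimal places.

R(motor starter) = exp(−0.00031 × 100) = 0.969476
R(centrifugal pump) = exp(−0.0014 × 100) = 0.869358
R(discharge valve actuator) = exp(−0.00082 × 100) = 0.921272
R(suction strainer) = exp(−0.000050 × 100) = 0.995012
Series (discharge valve actuator and suction strainer): 0.921272 × 0.995012 = 0.916677
Parallel (centrifugal pump and [0.916677]): 1 − (1 − 0.869358)(1 − 0.916677) = 0.989115
Series (motor starter and [0.989115]): 0.969476 × 0.989115 = 0.9589

0.9589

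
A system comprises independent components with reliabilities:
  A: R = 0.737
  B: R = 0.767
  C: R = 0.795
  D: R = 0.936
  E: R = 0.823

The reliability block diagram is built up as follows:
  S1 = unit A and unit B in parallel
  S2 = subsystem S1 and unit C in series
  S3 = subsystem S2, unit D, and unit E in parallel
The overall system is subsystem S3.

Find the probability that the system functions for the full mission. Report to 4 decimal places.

Parallel (A and B): 1 − (1 − 0.737000)(1 − 0.767000) = 0.938721
Series ([0.938721] and C): 0.938721 × 0.795000 = 0.746283
Parallel ([0.746283], D, and E): 1 − (1 − 0.746283)(1 − 0.936000)(1 − 0.823000) = 0.9971

0.9971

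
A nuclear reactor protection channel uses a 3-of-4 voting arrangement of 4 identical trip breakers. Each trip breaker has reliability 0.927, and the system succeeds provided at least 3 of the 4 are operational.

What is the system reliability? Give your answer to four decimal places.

R = Σ_{i=3}^{4} C(4,i) p^i (1−p)^{4−i} with p = 0.927
C(4,3)·0.927^3·0.073^1 = 0.232607
C(4,4)·0.927^4·0.073^0 = 0.738446
Sum = 0.9711

0.9711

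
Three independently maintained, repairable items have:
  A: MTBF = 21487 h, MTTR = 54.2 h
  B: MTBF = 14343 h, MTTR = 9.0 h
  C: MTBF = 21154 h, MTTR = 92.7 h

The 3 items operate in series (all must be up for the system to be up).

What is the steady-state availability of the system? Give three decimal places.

0.993

A(A) = MTBF/(MTBF+MTTR) = 21487/(21487+54.2) = 0.997484
A(B) = MTBF/(MTBF+MTTR) = 14343/(14343+9.0) = 0.999373
A(C) = MTBF/(MTBF+MTTR) = 21154/(21154+92.7) = 0.995637
Series availability: 0.997484 × 0.999373 × 0.995637 = 0.993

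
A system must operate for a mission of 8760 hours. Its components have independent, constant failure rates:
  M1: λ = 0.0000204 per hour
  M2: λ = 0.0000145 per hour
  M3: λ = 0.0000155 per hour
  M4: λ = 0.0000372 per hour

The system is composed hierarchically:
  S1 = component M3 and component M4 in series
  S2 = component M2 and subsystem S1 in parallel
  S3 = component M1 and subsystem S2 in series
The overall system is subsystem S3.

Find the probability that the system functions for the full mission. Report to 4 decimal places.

0.7995

R(M1) = exp(−0.0000204 × 8760) = 0.836353
R(M2) = exp(−0.0000145 × 8760) = 0.880716
R(M3) = exp(−0.0000155 × 8760) = 0.873035
R(M4) = exp(−0.0000372 × 8760) = 0.721898
Series (M3 and M4): 0.873035 × 0.721898 = 0.630242
Parallel (M2 and [0.630242]): 1 − (1 − 0.880716)(1 − 0.630242) = 0.955894
Series (M1 and [0.955894]): 0.836353 × 0.955894 = 0.7995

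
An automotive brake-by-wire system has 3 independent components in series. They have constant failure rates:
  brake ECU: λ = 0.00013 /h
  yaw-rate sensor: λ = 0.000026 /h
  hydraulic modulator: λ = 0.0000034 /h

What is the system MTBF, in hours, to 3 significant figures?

Series of exponential components: λ_sys = Σ λ_i
λ_sys = 0.00013 + 0.000026 + 0.0000034 = 1.5940e-04 /h
MTBF = 1 / λ_sys = 6270 h

6270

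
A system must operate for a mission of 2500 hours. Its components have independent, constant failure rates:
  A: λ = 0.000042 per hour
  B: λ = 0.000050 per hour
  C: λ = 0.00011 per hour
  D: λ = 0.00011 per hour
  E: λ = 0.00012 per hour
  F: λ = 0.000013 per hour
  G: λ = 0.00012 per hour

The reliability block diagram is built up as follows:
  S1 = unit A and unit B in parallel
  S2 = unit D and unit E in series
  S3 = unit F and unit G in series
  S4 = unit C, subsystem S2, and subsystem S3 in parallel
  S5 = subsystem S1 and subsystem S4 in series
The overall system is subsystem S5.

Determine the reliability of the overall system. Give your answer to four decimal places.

R(A) = exp(−0.000042 × 2500) = 0.900325
R(B) = exp(−0.000050 × 2500) = 0.882497
R(C) = exp(−0.00011 × 2500) = 0.759572
R(D) = exp(−0.00011 × 2500) = 0.759572
R(E) = exp(−0.00012 × 2500) = 0.740818
R(F) = exp(−0.000013 × 2500) = 0.968022
R(G) = exp(−0.00012 × 2500) = 0.740818
Parallel (A and B): 1 − (1 − 0.900325)(1 − 0.882497) = 0.988288
Series (D and E): 0.759572 × 0.740818 = 0.562705
Series (F and G): 0.968022 × 0.740818 = 0.717128
Parallel (C, [0.562705], and [0.717128]): 1 − (1 − 0.759572)(1 − 0.562705)(1 − 0.717128) = 0.970259
Series ([0.988288] and [0.970259]): 0.988288 × 0.970259 = 0.9589

0.9589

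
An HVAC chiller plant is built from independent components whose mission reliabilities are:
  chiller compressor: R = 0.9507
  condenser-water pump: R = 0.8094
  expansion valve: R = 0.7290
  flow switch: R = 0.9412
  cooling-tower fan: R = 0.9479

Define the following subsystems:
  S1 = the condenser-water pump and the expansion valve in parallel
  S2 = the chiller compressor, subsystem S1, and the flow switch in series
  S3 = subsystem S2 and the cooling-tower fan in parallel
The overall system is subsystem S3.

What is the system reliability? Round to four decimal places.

Parallel (condenser-water pump and expansion valve): 1 − (1 − 0.809400)(1 − 0.729000) = 0.948347
Series (chiller compressor, [0.948347], and flow switch): 0.950700 × 0.948347 × 0.941200 = 0.848580
Parallel ([0.848580] and cooling-tower fan): 1 − (1 − 0.848580)(1 − 0.947900) = 0.9921

0.9921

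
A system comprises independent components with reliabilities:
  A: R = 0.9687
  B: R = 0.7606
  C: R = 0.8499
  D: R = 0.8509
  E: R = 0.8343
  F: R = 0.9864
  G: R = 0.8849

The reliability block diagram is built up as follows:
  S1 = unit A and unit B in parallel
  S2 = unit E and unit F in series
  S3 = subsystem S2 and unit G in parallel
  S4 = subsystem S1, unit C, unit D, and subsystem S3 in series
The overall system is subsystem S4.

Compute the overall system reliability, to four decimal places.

0.7031

Parallel (A and B): 1 − (1 − 0.968700)(1 − 0.760600) = 0.992507
Series (E and F): 0.834300 × 0.986400 = 0.822954
Parallel ([0.822954] and G): 1 − (1 − 0.822954)(1 − 0.884900) = 0.979622
Series ([0.992507], C, D, and [0.979622]): 0.992507 × 0.849900 × 0.850900 × 0.979622 = 0.7031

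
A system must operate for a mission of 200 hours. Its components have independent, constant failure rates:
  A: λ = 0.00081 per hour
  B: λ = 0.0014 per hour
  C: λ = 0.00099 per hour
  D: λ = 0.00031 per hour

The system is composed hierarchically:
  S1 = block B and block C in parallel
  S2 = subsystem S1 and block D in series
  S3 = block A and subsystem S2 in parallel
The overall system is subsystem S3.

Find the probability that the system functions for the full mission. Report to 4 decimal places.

0.9848

R(A) = exp(−0.00081 × 200) = 0.850441
R(B) = exp(−0.0014 × 200) = 0.755784
R(C) = exp(−0.00099 × 200) = 0.820370
R(D) = exp(−0.00031 × 200) = 0.939883
Parallel (B and C): 1 − (1 − 0.755784)(1 − 0.820370) = 0.956131
Series ([0.956131] and D): 0.956131 × 0.939883 = 0.898651
Parallel (A and [0.898651]): 1 − (1 − 0.850441)(1 − 0.898651) = 0.9848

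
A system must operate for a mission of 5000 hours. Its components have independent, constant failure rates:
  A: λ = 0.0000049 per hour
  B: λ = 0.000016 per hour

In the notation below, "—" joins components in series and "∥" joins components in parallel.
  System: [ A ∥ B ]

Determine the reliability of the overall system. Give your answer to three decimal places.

R(A) = exp(−0.0000049 × 5000) = 0.97580
R(B) = exp(−0.000016 × 5000) = 0.92312
Parallel (A and B): 1 − (1 − 0.97580)(1 − 0.92312) = 0.998

0.998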